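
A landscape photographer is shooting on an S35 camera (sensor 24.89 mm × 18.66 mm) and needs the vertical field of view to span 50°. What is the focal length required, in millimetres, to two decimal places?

20.01 mm

From α = 2·arctan(h/2f) we get f = h / (2·tan(α/2)).
With h = 18.66 mm and α/2 = 25°, tan(α/2) ≈ 0.46631, so f ≈ 18.66 / 0.93262 ≈ 20.0082 mm.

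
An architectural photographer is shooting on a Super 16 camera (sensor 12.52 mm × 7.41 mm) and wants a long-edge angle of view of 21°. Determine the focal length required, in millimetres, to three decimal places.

From α = 2·arctan(w/2f) we get f = w / (2·tan(α/2)).
With w = 12.52 mm and α/2 = 10.5°, tan(α/2) ≈ 0.18534, so f ≈ 12.52 / 0.37068 ≈ 33.7759 mm.

33.776 mm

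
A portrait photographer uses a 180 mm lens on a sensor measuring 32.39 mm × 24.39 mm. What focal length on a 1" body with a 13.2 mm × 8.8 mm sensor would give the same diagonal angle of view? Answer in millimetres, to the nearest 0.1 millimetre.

70.4 mm

Sensor diagonal = √(32.39² + 24.39²) = √1643.9842 ≈ 40.5461 mm.
Sensor diagonal = √(13.2² + 8.8²) = √251.6800 ≈ 15.8644 mm.
Equal angle of view means equal diagonal/f ratio, so f₂ = f₁ · (diagonal₂/diagonal₁) = 180 × 15.8644/40.5461.
f₂ = 180 × 0.39127 ≈ 70.428 mm.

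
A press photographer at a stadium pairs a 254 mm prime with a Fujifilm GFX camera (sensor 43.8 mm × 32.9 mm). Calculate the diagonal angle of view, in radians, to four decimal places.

0.2148 rad

Sensor diagonal = √(43.8² + 32.9²) = √3000.8500 ≈ 54.7800 mm.
Angle of view α = 2·arctan(d/2f) with d = 54.7800 mm and f = 254 mm.
d/2f = 0.10783; arctan(0.10783) ≈ 0.1074 rad, so α ≈ 0.2148 rad.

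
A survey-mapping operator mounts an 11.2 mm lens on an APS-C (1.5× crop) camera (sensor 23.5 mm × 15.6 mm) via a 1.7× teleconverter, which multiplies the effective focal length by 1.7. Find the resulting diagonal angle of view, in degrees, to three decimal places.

73.056°

Effective focal length f = 11.2 × 1.7 = 19.04 mm.
Sensor diagonal = √(23.5² + 15.6²) = √795.6100 ≈ 28.2066 mm.
α = 2·arctan(28.207 / (2 × 19.04)) = 2·arctan(0.74072) ≈ 73.0561°.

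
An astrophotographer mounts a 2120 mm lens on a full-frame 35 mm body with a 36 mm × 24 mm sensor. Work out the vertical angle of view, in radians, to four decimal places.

Angle of view α = 2·arctan(h/2f) with h = 24 mm and f = 2120 mm.
h/2f = 0.00566; arctan(0.00566) ≈ 0.0057 rad, so α ≈ 0.0113 rad.

0.0113 rad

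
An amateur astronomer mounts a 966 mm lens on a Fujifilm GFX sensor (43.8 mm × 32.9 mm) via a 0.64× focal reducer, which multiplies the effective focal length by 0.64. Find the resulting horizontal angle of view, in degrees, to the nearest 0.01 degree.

4.06°

Effective focal length f = 966 × 0.64 = 618.24 mm.
α = 2·arctan(43.8 / (2 × 618.24)) = 2·arctan(0.03542) ≈ 4.0575°.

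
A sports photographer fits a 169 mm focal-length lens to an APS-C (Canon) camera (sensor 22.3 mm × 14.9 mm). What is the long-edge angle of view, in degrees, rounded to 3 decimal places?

7.549°

Angle of view α = 2·arctan(w/2f) with w = 22.3 mm and f = 169 mm.
w/2f = 0.06598; arctan(0.06598) ≈ 3.7747°, so α ≈ 7.5494°.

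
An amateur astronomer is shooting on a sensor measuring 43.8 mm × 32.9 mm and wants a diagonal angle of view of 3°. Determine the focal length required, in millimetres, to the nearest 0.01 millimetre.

Sensor diagonal = √(43.8² + 32.9²) = √3000.8500 ≈ 54.7800 mm.
From α = 2·arctan(d/2f) we get f = d / (2·tan(α/2)).
With d = 54.7800 mm and α/2 = 1.5°, tan(α/2) ≈ 0.02619, so f ≈ 54.7800 / 0.05237 ≈ 1045.9822 mm.

1045.98 mm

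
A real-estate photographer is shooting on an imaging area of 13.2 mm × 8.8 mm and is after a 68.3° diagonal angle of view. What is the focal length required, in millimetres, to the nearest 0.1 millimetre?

Sensor diagonal = √(13.2² + 8.8²) = √251.6800 ≈ 15.8644 mm.
From α = 2·arctan(d/2f) we get f = d / (2·tan(α/2)).
With d = 15.8644 mm and α/2 = 34.15°, tan(α/2) ≈ 0.67832, so f ≈ 15.8644 / 1.35665 ≈ 11.6938 mm.

11.7 mm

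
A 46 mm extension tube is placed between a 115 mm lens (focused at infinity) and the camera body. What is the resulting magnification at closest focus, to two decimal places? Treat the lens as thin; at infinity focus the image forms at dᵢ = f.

0.40×

The tube moves the image plane from f to f + e, so dᵢ = 115 + 46 = 161 mm. Focus is achieved when 1/f = 1/dₒ + 1/dᵢ, giving dₒ = 1/(1/f − 1/(f+e)).
Magnification m = dᵢ/dₒ = (f+e)·(1/f − 1/(f+e)) = e/f = 46/115 ≈ 0.4000.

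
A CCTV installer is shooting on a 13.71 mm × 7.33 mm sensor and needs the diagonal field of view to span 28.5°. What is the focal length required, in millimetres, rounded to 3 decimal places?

30.607 mm

Sensor diagonal = √(13.71² + 7.33²) = √241.6930 ≈ 15.5465 mm.
From α = 2·arctan(d/2f) we get f = d / (2·tan(α/2)).
With d = 15.5465 mm and α/2 = 14.25°, tan(α/2) ≈ 0.25397, so f ≈ 15.5465 / 0.50794 ≈ 30.6072 mm.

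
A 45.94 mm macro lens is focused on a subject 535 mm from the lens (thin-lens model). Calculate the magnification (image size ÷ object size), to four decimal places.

0.0939×

Thin lens: 1/f = 1/dₒ + 1/dᵢ → 1/dᵢ = 1/45.94 − 1/535 = 0.0198984 mm⁻¹, so dᵢ ≈ 50.2554 mm.
Magnification m = dᵢ/dₒ = 50.2554/535 ≈ 0.09394.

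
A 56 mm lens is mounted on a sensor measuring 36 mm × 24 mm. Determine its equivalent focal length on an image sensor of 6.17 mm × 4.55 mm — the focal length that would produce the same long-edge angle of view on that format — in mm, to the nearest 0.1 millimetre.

Equal angle of view means equal width/f ratio, so f₂ = f₁ · (width₂/width₁) = 56 × 6.17/36.
f₂ = 56 × 0.17139 ≈ 9.598 mm.

9.6 mm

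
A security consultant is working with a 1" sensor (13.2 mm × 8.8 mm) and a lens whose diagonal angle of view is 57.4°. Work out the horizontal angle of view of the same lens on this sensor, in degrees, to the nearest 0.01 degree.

48.98°

Sensor diagonal = √(13.2² + 8.8²) = √251.6800 ≈ 15.8644 mm.
From the diagonal AOV: f = 15.8644 / (2·tan(28.7°)) = 15.8644 / 1.09497 ≈ 14.4885 mm.
Horizontal AOV = 2·arctan(13.2 / (2 × 14.4885)) = 2·arctan(0.45553) ≈ 48.9818°.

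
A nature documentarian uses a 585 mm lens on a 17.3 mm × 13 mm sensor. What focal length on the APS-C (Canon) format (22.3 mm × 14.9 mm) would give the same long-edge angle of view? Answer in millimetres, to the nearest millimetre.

Equal angle of view means equal width/f ratio, so f₂ = f₁ · (width₂/width₁) = 585 × 22.3/17.3.
f₂ = 585 × 1.28902 ≈ 754.075 mm.

754 mm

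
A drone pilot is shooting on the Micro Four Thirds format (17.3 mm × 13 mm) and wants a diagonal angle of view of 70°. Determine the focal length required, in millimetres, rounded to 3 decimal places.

Sensor diagonal = √(17.3² + 13²) = √468.2900 ≈ 21.6400 mm.
From α = 2·arctan(d/2f) we get f = d / (2·tan(α/2)).
With d = 21.6400 mm and α/2 = 35°, tan(α/2) ≈ 0.70021, so f ≈ 21.6400 / 1.40042 ≈ 15.4526 mm.

15.453 mm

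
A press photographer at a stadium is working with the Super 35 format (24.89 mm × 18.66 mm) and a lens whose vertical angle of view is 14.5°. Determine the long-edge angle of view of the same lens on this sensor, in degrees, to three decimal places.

From the vertical AOV: f = 18.66 / (2·tan(7.25°)) = 18.66 / 0.25443 ≈ 73.3398 mm.
Long-edge AOV = 2·arctan(24.89 / (2 × 73.3398)) = 2·arctan(0.16969) ≈ 19.2615°.

19.262°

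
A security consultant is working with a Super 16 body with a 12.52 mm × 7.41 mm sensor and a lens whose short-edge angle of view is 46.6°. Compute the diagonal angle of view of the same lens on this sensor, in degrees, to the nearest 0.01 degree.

80.43°

From the short-edge AOV: f = 7.41 / (2·tan(23.3°)) = 7.41 / 0.86134 ≈ 8.6029 mm.
Sensor diagonal = √(12.52² + 7.41²) = √211.6585 ≈ 14.5485 mm.
Diagonal AOV = 2·arctan(14.5485 / (2 × 8.6029)) = 2·arctan(0.84556) ≈ 80.4328°.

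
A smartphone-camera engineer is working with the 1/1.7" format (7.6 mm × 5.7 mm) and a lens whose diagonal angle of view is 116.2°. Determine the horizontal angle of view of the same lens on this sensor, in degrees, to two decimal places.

104.23°

Sensor diagonal = √(7.6² + 5.7²) = √90.2500 ≈ 9.5000 mm.
From the diagonal AOV: f = 9.5000 / (2·tan(58.1°)) = 9.5000 / 3.21313 ≈ 2.9566 mm.
Horizontal AOV = 2·arctan(7.6 / (2 × 2.9566)) = 2·arctan(1.28525) ≈ 104.2301°.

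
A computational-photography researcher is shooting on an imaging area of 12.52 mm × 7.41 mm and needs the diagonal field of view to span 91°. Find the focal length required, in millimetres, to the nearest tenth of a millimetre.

Sensor diagonal = √(12.52² + 7.41²) = √211.6585 ≈ 14.5485 mm.
From α = 2·arctan(d/2f) we get f = d / (2·tan(α/2)).
With d = 14.5485 mm and α/2 = 45.5°, tan(α/2) ≈ 1.01761, so f ≈ 14.5485 / 2.03521 ≈ 7.1484 mm.

7.1 mm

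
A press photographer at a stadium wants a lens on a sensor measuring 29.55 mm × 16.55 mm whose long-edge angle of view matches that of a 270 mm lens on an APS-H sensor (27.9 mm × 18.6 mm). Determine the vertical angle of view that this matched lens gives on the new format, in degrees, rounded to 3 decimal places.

3.315°

Equal long-edge AOV ⇒ f₂ = f₁ · 29.55/27.9 = 270 × 1.05914 ≈ 285.9677 mm.
Vertical AOV on the new format = 2·arctan(16.55 / (2 × 285.9677)) = 2·arctan(0.02894) ≈ 3.3150°.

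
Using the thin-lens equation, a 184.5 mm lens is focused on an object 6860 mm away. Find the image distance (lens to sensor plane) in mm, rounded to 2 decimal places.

1/dᵢ = 1/f − 1/dₒ = 1/184.5 − 1/6860 = 0.0052743 mm⁻¹.
dᵢ = 1/0.0052743 ≈ 189.5993 mm.

189.60 mm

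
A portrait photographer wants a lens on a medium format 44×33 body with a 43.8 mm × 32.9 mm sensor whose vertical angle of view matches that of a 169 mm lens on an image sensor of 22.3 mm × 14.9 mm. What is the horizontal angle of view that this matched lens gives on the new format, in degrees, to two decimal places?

6.72°

Equal vertical AOV ⇒ f₂ = f₁ · 32.9/14.9 = 169 × 2.20805 ≈ 373.1611 mm.
Horizontal AOV on the new format = 2·arctan(43.8 / (2 × 373.1611)) = 2·arctan(0.05869) ≈ 6.7174°.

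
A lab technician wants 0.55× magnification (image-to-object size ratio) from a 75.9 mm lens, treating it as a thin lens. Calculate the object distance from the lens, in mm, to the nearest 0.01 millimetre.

With m = dᵢ/dₒ and 1/f = 1/dₒ + 1/dᵢ, substituting dᵢ = m·dₒ gives 1/f = (1 + 1/m)/dₒ, hence dₒ = f·(1 + 1/m).
dₒ = 75.9 × (1 + 1/0.55) = 75.9 × 2.81818 ≈ 213.900 mm.

213.90 mm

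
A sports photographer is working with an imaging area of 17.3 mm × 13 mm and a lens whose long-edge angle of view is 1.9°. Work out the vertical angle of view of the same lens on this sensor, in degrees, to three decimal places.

1.428°

From the long-edge AOV: f = 17.3 / (2·tan(0.95°)) = 17.3 / 0.03316 ≈ 521.6453 mm.
Vertical AOV = 2·arctan(13 / (2 × 521.6453)) = 2·arctan(0.01246) ≈ 1.4278°.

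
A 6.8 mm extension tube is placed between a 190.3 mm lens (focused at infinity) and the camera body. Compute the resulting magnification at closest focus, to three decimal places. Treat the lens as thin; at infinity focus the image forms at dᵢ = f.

The tube moves the image plane from f to f + e, so dᵢ = 190.3 + 6.8 = 197.1 mm. Focus is achieved when 1/f = 1/dₒ + 1/dᵢ, giving dₒ = 1/(1/f − 1/(f+e)).
Magnification m = dᵢ/dₒ = (f+e)·(1/f − 1/(f+e)) = e/f = 6.8/190.3 ≈ 0.0357.

0.036×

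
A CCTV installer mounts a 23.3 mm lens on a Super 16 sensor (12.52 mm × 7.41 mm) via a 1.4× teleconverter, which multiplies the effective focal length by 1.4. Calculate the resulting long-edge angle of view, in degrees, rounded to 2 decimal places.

Effective focal length f = 23.3 × 1.4 = 32.62 mm.
α = 2·arctan(12.52 / (2 × 32.62)) = 2·arctan(0.19191) ≈ 21.7268°.

21.73°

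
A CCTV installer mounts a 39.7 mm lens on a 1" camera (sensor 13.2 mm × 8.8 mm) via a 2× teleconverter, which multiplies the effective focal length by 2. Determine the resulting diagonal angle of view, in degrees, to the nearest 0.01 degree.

11.41°

Effective focal length f = 39.7 × 2 = 79.4 mm.
Sensor diagonal = √(13.2² + 8.8²) = √251.6800 ≈ 15.8644 mm.
α = 2·arctan(15.864 / (2 × 79.4)) = 2·arctan(0.09990) ≈ 11.4101°.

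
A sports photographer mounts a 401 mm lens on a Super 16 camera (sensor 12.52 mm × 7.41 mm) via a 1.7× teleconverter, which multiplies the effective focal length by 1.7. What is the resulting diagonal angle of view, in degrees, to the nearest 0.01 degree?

Effective focal length f = 401 × 1.7 = 681.7 mm.
Sensor diagonal = √(12.52² + 7.41²) = √211.6585 ≈ 14.5485 mm.
α = 2·arctan(14.548 / (2 × 681.7)) = 2·arctan(0.01067) ≈ 1.2227°.

1.22°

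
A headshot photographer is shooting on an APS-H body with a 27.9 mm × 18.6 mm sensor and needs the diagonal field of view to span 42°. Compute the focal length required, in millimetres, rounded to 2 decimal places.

Sensor diagonal = √(27.9² + 18.6²) = √1124.3700 ≈ 33.5316 mm.
From α = 2·arctan(d/2f) we get f = d / (2·tan(α/2)).
With d = 33.5316 mm and α/2 = 21°, tan(α/2) ≈ 0.38386, so f ≈ 33.5316 / 0.76773 ≈ 43.6764 mm.

43.68 mm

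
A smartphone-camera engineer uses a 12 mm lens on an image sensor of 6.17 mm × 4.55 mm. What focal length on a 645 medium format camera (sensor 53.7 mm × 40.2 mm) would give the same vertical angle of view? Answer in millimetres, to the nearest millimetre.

Equal angle of view means equal height/f ratio, so f₂ = f₁ · (height₂/height₁) = 12 × 40.2/4.55.
f₂ = 12 × 8.83516 ≈ 106.022 mm.

106 mm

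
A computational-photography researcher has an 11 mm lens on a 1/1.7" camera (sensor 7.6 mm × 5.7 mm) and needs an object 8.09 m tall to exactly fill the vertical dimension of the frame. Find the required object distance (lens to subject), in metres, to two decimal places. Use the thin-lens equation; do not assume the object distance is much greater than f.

W: 8.09 m = 8090 mm.
Magnification m = h/W = dᵢ/dₒ; combined with 1/f = 1/dₒ + 1/dᵢ this gives dₒ = f·(1 + W/h).
dₒ = 11 mm × (1 + 8090/5.7) = 11 × 1420.2982 ≈ 15623.281 mm = 15.6233 m.

15.62 m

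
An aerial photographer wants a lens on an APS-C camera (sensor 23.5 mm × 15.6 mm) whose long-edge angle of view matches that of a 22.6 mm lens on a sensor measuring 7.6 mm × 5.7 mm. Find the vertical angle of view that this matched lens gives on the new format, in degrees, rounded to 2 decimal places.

12.74°

Equal long-edge AOV ⇒ f₂ = f₁ · 23.5/7.6 = 22.6 × 3.09211 ≈ 69.8816 mm.
Vertical AOV on the new format = 2·arctan(15.6 / (2 × 69.8816)) = 2·arctan(0.11162) ≈ 12.7377°.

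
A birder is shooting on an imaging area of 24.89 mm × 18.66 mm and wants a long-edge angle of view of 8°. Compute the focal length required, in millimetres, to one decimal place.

178.0 mm

From α = 2·arctan(w/2f) we get f = w / (2·tan(α/2)).
With w = 24.89 mm and α/2 = 4°, tan(α/2) ≈ 0.06993, so f ≈ 24.89 / 0.13985 ≈ 177.9718 mm.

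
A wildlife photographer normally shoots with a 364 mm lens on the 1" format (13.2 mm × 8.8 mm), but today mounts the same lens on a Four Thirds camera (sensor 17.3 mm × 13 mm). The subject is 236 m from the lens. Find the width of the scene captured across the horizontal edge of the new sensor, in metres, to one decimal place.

The focal length stays 364 mm; the relevant sensor dimension is now w = 17.3 mm. Object distance dₒ = 236 m = 236000 mm.
Thin-lens field width W = w·(dₒ − f)/f = 17.3 × (236000 − 364)/364 ≈ 11199.184 mm = 11.1992 m.

11.2 m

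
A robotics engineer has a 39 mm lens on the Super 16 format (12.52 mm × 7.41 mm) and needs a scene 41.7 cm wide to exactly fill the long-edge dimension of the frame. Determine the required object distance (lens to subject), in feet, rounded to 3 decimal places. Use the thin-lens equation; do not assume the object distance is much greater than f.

W: 41.7 cm = 417 mm.
Magnification m = w/W = dᵢ/dₒ; combined with 1/f = 1/dₒ + 1/dᵢ this gives dₒ = f·(1 + W/w).
dₒ = 39 mm × (1 + 417/12.52) = 39 × 34.3067 ≈ 1337.962 mm = 1337.962/304.8 ft = 4.38964 ft.

4.390 ft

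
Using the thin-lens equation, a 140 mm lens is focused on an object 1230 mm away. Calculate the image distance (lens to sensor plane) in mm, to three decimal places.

157.982 mm

1/dᵢ = 1/f − 1/dₒ = 1/140 − 1/1230 = 0.0063298 mm⁻¹.
dᵢ = 1/0.0063298 ≈ 157.9817 mm.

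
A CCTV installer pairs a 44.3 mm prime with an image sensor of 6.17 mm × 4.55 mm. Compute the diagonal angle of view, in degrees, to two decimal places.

Sensor diagonal = √(6.17² + 4.55²) = √58.7714 ≈ 7.6663 mm.
Angle of view α = 2·arctan(d/2f) with d = 7.6663 mm and f = 44.3 mm.
d/2f = 0.08653; arctan(0.08653) ≈ 4.9453°, so α ≈ 9.8906°.

9.89°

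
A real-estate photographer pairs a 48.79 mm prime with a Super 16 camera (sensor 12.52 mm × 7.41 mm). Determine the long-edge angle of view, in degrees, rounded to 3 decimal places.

Angle of view α = 2·arctan(w/2f) with w = 12.52 mm and f = 48.79 mm.
w/2f = 0.12830; arctan(0.12830) ≈ 7.3114°, so α ≈ 14.6228°.

14.623°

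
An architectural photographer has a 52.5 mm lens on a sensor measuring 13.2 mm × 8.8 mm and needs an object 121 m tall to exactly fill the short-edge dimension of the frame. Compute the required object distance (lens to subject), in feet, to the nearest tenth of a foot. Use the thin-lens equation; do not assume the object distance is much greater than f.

W: 121 m = 121000 mm.
Magnification m = h/W = dᵢ/dₒ; combined with 1/f = 1/dₒ + 1/dᵢ this gives dₒ = f·(1 + W/h).
dₒ = 52.5 mm × (1 + 121000/8.8) = 52.5 × 13751.0000 ≈ 721927.500 mm = 721927.500/304.8 ft = 2368.53 ft.

2368.5 ft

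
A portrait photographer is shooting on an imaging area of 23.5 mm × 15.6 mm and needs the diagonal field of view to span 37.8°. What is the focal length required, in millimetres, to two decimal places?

Sensor diagonal = √(23.5² + 15.6²) = √795.6100 ≈ 28.2066 mm.
From α = 2·arctan(d/2f) we get f = d / (2·tan(α/2)).
With d = 28.2066 mm and α/2 = 18.9°, tan(α/2) ≈ 0.34238, so f ≈ 28.2066 / 0.68475 ≈ 41.1923 mm.

41.19 mm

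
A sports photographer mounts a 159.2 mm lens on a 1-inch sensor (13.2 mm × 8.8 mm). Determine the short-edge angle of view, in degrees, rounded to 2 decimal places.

Angle of view α = 2·arctan(h/2f) with h = 8.8 mm and f = 159.2 mm.
h/2f = 0.02764; arctan(0.02764) ≈ 1.5831°, so α ≈ 3.1663°.

3.17°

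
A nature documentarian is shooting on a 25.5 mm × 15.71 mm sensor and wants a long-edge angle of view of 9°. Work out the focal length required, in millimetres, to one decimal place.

From α = 2·arctan(w/2f) we get f = w / (2·tan(α/2)).
With w = 25.5 mm and α/2 = 4.5°, tan(α/2) ≈ 0.07870, so f ≈ 25.5 / 0.15740 ≈ 162.0041 mm.

162.0 mm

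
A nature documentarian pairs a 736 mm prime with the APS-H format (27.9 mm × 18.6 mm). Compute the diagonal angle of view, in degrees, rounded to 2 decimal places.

2.61°

Sensor diagonal = √(27.9² + 18.6²) = √1124.3700 ≈ 33.5316 mm.
Angle of view α = 2·arctan(d/2f) with d = 33.5316 mm and f = 736 mm.
d/2f = 0.02278; arctan(0.02278) ≈ 1.3050°, so α ≈ 2.6099°.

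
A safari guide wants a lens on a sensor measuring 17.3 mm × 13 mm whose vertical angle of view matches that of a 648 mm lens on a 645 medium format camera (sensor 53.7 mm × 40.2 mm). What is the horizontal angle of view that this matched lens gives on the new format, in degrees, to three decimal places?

Equal vertical AOV ⇒ f₂ = f₁ · 13/40.2 = 648 × 0.32338 ≈ 209.5522 mm.
Horizontal AOV on the new format = 2·arctan(17.3 / (2 × 209.5522)) = 2·arctan(0.04128) ≈ 4.7275°.

4.727°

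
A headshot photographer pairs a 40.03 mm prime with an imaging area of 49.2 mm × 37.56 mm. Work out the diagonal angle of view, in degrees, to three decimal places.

Sensor diagonal = √(49.2² + 37.56²) = √3831.3936 ≈ 61.8983 mm.
Angle of view α = 2·arctan(d/2f) with d = 61.8983 mm and f = 40.03 mm.
d/2f = 0.77315; arctan(0.77315) ≈ 37.7093°, so α ≈ 75.4187°.

75.419°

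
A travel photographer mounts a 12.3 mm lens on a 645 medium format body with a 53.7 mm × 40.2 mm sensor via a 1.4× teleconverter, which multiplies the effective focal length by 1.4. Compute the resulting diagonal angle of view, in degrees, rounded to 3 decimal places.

Effective focal length f = 12.3 × 1.4 = 17.22 mm.
Sensor diagonal = √(53.7² + 40.2²) = √4499.7300 ≈ 67.0800 mm.
α = 2·arctan(67.080 / (2 × 17.22)) = 2·arctan(1.94774) ≈ 125.6466°.

125.647°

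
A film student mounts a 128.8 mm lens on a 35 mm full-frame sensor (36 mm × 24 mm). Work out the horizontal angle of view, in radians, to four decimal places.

Angle of view α = 2·arctan(w/2f) with w = 36 mm and f = 128.8 mm.
w/2f = 0.13975; arctan(0.13975) ≈ 0.1389 rad, so α ≈ 0.2777 rad.

0.2777 rad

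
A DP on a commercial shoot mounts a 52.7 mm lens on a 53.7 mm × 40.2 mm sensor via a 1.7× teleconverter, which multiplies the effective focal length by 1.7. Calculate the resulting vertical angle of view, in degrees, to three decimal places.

Effective focal length f = 52.7 × 1.7 = 89.59 mm.
α = 2·arctan(40.2 / (2 × 89.59)) = 2·arctan(0.22436) ≈ 25.2905°.

25.290°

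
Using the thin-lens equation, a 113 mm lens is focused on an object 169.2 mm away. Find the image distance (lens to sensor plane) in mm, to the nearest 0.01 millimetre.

340.21 mm

1/dᵢ = 1/f − 1/dₒ = 1/113 − 1/169.2 = 0.0029394 mm⁻¹.
dᵢ = 1/0.0029394 ≈ 340.2064 mm.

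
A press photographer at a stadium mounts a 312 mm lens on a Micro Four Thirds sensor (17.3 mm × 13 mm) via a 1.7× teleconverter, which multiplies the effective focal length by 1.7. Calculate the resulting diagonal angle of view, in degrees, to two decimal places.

Effective focal length f = 312 × 1.7 = 530.4 mm.
Sensor diagonal = √(17.3² + 13²) = √468.2900 ≈ 21.6400 mm.
α = 2·arctan(21.640 / (2 × 530.4)) = 2·arctan(0.02040) ≈ 2.3373°.

2.34°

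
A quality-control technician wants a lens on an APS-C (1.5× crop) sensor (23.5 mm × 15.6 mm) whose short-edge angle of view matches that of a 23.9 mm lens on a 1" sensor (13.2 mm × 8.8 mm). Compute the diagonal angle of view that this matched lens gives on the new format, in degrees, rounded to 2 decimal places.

Equal short-edge AOV ⇒ f₂ = f₁ · 15.6/8.8 = 23.9 × 1.77273 ≈ 42.3682 mm.
Sensor diagonal = √(23.5² + 15.6²) = √795.6100 ≈ 28.2066 mm.
Diagonal AOV on the new format = 2·arctan(28.2066 / (2 × 42.3682)) = 2·arctan(0.33287) ≈ 36.8226°.

36.82°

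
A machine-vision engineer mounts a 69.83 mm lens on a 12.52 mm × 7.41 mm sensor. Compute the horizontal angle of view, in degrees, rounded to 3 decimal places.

Angle of view α = 2·arctan(w/2f) with w = 12.52 mm and f = 69.83 mm.
w/2f = 0.08965; arctan(0.08965) ≈ 5.1227°, so α ≈ 10.2453°.

10.245°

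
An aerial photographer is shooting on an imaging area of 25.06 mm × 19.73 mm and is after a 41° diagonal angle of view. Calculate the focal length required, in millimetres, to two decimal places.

Sensor diagonal = √(25.06² + 19.73²) = √1017.2765 ≈ 31.8948 mm.
From α = 2·arctan(d/2f) we get f = d / (2·tan(α/2)).
With d = 31.8948 mm and α/2 = 20.5°, tan(α/2) ≈ 0.37388, so f ≈ 31.8948 / 0.74777 ≈ 42.6532 mm.

42.65 mm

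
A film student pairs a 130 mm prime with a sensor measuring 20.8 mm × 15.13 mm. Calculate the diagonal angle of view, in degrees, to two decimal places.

11.30°

Sensor diagonal = √(20.8² + 15.13²) = √661.5569 ≈ 25.7207 mm.
Angle of view α = 2·arctan(d/2f) with d = 25.7207 mm and f = 130 mm.
d/2f = 0.09893; arctan(0.09893) ≈ 5.6497°, so α ≈ 11.2993°.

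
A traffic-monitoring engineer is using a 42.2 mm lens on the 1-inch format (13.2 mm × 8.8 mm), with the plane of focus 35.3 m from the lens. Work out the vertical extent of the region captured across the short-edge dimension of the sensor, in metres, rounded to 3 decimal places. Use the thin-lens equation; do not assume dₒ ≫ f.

dₒ: 35.3 m = 35300 mm.
Similar triangles through the lens centre give W/dₒ = h/dᵢ; with 1/f = 1/dₒ + 1/dᵢ this gives W = h·(dₒ − f)/f.
W = 8.8 mm × (35300 − 42.2) / 42.2 = 8.8 × 835.4929 ≈ 7352.337 mm = 7.35234 m.

7.352 m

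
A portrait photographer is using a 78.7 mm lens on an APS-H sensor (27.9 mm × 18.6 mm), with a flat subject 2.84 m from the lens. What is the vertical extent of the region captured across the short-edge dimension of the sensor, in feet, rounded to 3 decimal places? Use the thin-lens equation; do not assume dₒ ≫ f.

dₒ: 2.84 m = 2840 mm.
Similar triangles through the lens centre give W/dₒ = h/dᵢ; with 1/f = 1/dₒ + 1/dᵢ this gives W = h·(dₒ − f)/f.
W = 18.6 mm × (2840 − 78.7) / 78.7 = 18.6 × 35.0864 ≈ 652.607 mm = 652.607/304.8 ft = 2.1411 ft.

2.141 ft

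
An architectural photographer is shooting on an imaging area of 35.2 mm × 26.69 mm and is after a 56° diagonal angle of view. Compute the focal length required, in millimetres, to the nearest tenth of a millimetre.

Sensor diagonal = √(35.2² + 26.69²) = √1951.3961 ≈ 44.1746 mm.
From α = 2·arctan(d/2f) we get f = d / (2·tan(α/2)).
With d = 44.1746 mm and α/2 = 28°, tan(α/2) ≈ 0.53171, so f ≈ 44.1746 / 1.06342 ≈ 41.5402 mm.

41.5 mm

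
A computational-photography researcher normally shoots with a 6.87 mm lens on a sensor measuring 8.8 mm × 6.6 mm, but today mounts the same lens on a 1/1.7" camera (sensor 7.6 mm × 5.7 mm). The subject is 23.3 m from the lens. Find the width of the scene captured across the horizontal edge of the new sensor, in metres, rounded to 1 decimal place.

25.8 m

The focal length stays 6.87 mm; the relevant sensor dimension is now w = 7.6 mm. Object distance dₒ = 23.3 m = 23300 mm.
Thin-lens field width W = w·(dₒ − f)/f = 7.6 × (23300 − 6.87)/6.87 ≈ 25768.237 mm = 25.7682 m.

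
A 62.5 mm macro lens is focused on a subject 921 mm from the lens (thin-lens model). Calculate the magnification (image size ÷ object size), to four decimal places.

Thin lens: 1/f = 1/dₒ + 1/dᵢ → 1/dᵢ = 1/62.5 − 1/921 = 0.0149142 mm⁻¹, so dᵢ ≈ 67.0501 mm.
Magnification m = dᵢ/dₒ = 67.0501/921 ≈ 0.07280.

0.0728×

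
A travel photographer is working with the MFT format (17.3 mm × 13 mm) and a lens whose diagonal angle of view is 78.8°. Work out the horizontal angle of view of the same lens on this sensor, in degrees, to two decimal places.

66.58°

Sensor diagonal = √(17.3² + 13²) = √468.2900 ≈ 21.6400 mm.
From the diagonal AOV: f = 21.6400 / (2·tan(39.4°)) = 21.6400 / 1.64282 ≈ 13.1725 mm.
Horizontal AOV = 2·arctan(17.3 / (2 × 13.1725)) = 2·arctan(0.65667) ≈ 66.5835°.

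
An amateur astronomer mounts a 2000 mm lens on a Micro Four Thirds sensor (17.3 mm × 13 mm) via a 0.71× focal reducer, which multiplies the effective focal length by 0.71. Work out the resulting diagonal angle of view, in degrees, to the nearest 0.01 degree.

0.87°

Effective focal length f = 2000 × 0.71 = 1420 mm.
Sensor diagonal = √(17.3² + 13²) = √468.2900 ≈ 21.6400 mm.
α = 2·arctan(21.640 / (2 × 1420)) = 2·arctan(0.00762) ≈ 0.8731°.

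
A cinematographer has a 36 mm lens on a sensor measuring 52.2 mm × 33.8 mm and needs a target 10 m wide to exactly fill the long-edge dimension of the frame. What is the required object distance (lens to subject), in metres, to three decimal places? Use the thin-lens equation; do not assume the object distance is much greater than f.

W: 10 m = 10000 mm.
Magnification m = w/W = dᵢ/dₒ; combined with 1/f = 1/dₒ + 1/dᵢ this gives dₒ = f·(1 + W/w).
dₒ = 36 mm × (1 + 10000/52.2) = 36 × 192.5709 ≈ 6932.552 mm = 6.93255 m.

6.933 m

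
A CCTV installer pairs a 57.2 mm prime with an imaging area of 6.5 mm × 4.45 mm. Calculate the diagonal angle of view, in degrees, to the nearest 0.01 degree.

7.88°

Sensor diagonal = √(6.5² + 4.45²) = √62.0525 ≈ 7.8773 mm.
Angle of view α = 2·arctan(d/2f) with d = 7.8773 mm and f = 57.2 mm.
d/2f = 0.06886; arctan(0.06886) ≈ 3.9390°, so α ≈ 7.8781°.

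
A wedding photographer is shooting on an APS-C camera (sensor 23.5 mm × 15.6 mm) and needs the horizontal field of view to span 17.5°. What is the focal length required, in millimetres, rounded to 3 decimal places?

76.341 mm

From α = 2·arctan(w/2f) we get f = w / (2·tan(α/2)).
With w = 23.5 mm and α/2 = 8.75°, tan(α/2) ≈ 0.15391, so f ≈ 23.5 / 0.30783 ≈ 76.3410 mm.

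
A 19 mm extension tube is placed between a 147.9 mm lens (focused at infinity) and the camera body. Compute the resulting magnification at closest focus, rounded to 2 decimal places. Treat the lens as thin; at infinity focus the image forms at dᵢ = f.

0.13×

The tube moves the image plane from f to f + e, so dᵢ = 147.9 + 19 = 166.9 mm. Focus is achieved when 1/f = 1/dₒ + 1/dᵢ, giving dₒ = 1/(1/f − 1/(f+e)).
Magnification m = dᵢ/dₒ = (f+e)·(1/f − 1/(f+e)) = e/f = 19/147.9 ≈ 0.1285.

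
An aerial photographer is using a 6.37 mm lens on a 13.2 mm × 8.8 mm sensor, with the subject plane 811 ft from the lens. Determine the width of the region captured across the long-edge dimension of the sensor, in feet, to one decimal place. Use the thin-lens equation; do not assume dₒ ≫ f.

dₒ: 811 ft × 304.8 mm/ft = 247192.79 mm.
Similar triangles through the lens centre give W/dₒ = w/dᵢ; with 1/f = 1/dₒ + 1/dᵢ this gives W = w·(dₒ − f)/f.
W = 13.2 mm × (247193 − 6.37) / 6.37 = 13.2 × 38804.7758 ≈ 512223.041 mm = 512223.041/304.8 ft = 1680.52 ft.

1680.5 ft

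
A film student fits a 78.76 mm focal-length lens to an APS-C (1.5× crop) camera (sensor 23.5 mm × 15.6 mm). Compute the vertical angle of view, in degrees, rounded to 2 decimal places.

Angle of view α = 2·arctan(h/2f) with h = 15.6 mm and f = 78.76 mm.
h/2f = 0.09904; arctan(0.09904) ≈ 5.6558°, so α ≈ 11.3117°.

11.31°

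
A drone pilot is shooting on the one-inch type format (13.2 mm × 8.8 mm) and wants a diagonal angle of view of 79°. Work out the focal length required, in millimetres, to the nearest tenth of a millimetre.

Sensor diagonal = √(13.2² + 8.8²) = √251.6800 ≈ 15.8644 mm.
From α = 2·arctan(d/2f) we get f = d / (2·tan(α/2)).
With d = 15.8644 mm and α/2 = 39.5°, tan(α/2) ≈ 0.82434, so f ≈ 15.8644 / 1.64867 ≈ 9.6225 mm.

9.6 mm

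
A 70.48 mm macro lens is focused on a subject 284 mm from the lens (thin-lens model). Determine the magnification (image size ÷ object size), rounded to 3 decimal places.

Thin lens: 1/f = 1/dₒ + 1/dᵢ → 1/dᵢ = 1/70.48 − 1/284 = 0.0106673 mm⁻¹, so dᵢ ≈ 93.7445 mm.
Magnification m = dᵢ/dₒ = 93.7445/284 ≈ 0.33009.

0.330×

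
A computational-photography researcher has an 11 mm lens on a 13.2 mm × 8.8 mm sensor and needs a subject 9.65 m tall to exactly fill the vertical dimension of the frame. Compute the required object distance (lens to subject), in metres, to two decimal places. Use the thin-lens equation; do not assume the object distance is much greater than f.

W: 9.65 m = 9650 mm.
Magnification m = h/W = dᵢ/dₒ; combined with 1/f = 1/dₒ + 1/dᵢ this gives dₒ = f·(1 + W/h).
dₒ = 11 mm × (1 + 9650/8.8) = 11 × 1097.5909 ≈ 12073.500 mm = 12.0735 m.

12.07 m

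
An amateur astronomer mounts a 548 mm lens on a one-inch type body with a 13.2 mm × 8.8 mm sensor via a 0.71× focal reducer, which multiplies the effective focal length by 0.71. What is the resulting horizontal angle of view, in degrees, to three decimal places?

Effective focal length f = 548 × 0.71 = 389.08 mm.
α = 2·arctan(13.2 / (2 × 389.08)) = 2·arctan(0.01696) ≈ 1.9436°.

1.944°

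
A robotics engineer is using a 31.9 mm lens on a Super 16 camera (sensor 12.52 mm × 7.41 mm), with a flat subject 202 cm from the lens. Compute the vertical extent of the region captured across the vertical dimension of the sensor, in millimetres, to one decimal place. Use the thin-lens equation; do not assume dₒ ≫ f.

dₒ: 202 cm = 2020 mm.
Similar triangles through the lens centre give W/dₒ = h/dᵢ; with 1/f = 1/dₒ + 1/dᵢ this gives W = h·(dₒ − f)/f.
W = 7.41 mm × (2020 − 31.9) / 31.9 = 7.41 × 62.3229 ≈ 461.813 mm.

461.8 mm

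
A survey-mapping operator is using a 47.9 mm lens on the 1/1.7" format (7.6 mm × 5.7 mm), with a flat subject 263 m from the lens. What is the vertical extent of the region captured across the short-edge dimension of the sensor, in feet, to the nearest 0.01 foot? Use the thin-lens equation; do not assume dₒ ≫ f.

dₒ: 263 m = 263000 mm.
Similar triangles through the lens centre give W/dₒ = h/dᵢ; with 1/f = 1/dₒ + 1/dᵢ this gives W = h·(dₒ − f)/f.
W = 5.7 mm × (263000 − 47.9) / 47.9 = 5.7 × 5489.6054 ≈ 31290.751 mm = 31290.751/304.8 ft = 102.66 ft.

102.66 ft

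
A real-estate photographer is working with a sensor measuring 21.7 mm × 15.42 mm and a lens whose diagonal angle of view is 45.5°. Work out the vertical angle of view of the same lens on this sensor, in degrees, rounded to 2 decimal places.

27.31°

Sensor diagonal = √(21.7² + 15.42²) = √708.6664 ≈ 26.6208 mm.
From the diagonal AOV: f = 26.6208 / (2·tan(22.75°)) = 26.6208 / 0.83867 ≈ 31.7417 mm.
Vertical AOV = 2·arctan(15.42 / (2 × 31.7417)) = 2·arctan(0.24290) ≈ 27.3053°.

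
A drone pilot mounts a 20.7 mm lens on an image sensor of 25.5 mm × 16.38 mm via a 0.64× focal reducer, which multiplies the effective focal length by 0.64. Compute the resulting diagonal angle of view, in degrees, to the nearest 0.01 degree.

Effective focal length f = 20.7 × 0.64 = 13.248 mm.
Sensor diagonal = √(25.5² + 16.38²) = √918.5544 ≈ 30.3077 mm.
α = 2·arctan(30.308 / (2 × 13.248)) = 2·arctan(1.14386) ≈ 97.6779°.

97.68°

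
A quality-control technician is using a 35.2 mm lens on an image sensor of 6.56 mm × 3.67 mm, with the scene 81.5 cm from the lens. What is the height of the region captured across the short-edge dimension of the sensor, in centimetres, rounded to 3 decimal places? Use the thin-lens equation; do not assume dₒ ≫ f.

8.130 cm

dₒ: 81.5 cm = 815 mm.
Similar triangles through the lens centre give W/dₒ = h/dᵢ; with 1/f = 1/dₒ + 1/dᵢ this gives W = h·(dₒ − f)/f.
W = 3.67 mm × (815 − 35.2) / 35.2 = 3.67 × 22.1534 ≈ 81.303 mm = 8.1303 cm.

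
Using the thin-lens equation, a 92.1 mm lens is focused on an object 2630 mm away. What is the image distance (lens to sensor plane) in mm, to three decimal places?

95.442 mm

1/dᵢ = 1/f − 1/dₒ = 1/92.1 − 1/2630 = 0.0104775 mm⁻¹.
dᵢ = 1/0.0104775 ≈ 95.4423 mm.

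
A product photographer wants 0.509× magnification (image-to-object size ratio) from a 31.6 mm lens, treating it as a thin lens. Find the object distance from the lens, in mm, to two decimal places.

93.68 mm

With m = dᵢ/dₒ and 1/f = 1/dₒ + 1/dᵢ, substituting dᵢ = m·dₒ gives 1/f = (1 + 1/m)/dₒ, hence dₒ = f·(1 + 1/m).
dₒ = 31.6 × (1 + 1/0.509) = 31.6 × 2.96464 ≈ 93.683 mm.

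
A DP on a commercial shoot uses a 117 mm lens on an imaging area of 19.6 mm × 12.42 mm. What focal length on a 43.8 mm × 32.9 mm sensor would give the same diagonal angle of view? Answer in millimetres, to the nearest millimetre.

276 mm

Sensor diagonal = √(19.6² + 12.42²) = √538.4164 ≈ 23.2038 mm.
Sensor diagonal = √(43.8² + 32.9²) = √3000.8500 ≈ 54.7800 mm.
Equal angle of view means equal diagonal/f ratio, so f₂ = f₁ · (diagonal₂/diagonal₁) = 117 × 54.7800/23.2038.
f₂ = 117 × 2.36082 ≈ 276.216 mm.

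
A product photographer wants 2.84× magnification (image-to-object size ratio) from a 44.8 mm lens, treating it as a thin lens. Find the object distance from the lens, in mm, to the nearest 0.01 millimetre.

With m = dᵢ/dₒ and 1/f = 1/dₒ + 1/dᵢ, substituting dᵢ = m·dₒ gives 1/f = (1 + 1/m)/dₒ, hence dₒ = f·(1 + 1/m).
dₒ = 44.8 × (1 + 1/2.84) = 44.8 × 1.35211 ≈ 60.575 mm.

60.57 mm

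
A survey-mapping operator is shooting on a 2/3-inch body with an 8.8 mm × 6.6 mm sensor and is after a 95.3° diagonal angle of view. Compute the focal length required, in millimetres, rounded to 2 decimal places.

5.01 mm

Sensor diagonal = √(8.8² + 6.6²) = √121.0000 ≈ 11.0000 mm.
From α = 2·arctan(d/2f) we get f = d / (2·tan(α/2)).
With d = 11.0000 mm and α/2 = 47.65°, tan(α/2) ≈ 1.09706, so f ≈ 11.0000 / 2.19412 ≈ 5.0134 mm.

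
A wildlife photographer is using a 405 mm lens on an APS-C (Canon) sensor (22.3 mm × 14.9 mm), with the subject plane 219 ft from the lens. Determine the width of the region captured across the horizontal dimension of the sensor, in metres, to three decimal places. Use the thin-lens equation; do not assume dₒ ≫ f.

dₒ: 219 ft × 304.8 mm/ft = 66751.20 mm.
Similar triangles through the lens centre give W/dₒ = w/dᵢ; with 1/f = 1/dₒ + 1/dᵢ this gives W = w·(dₒ − f)/f.
W = 22.3 mm × (66751.2 − 405) / 405 = 22.3 × 163.8178 ≈ 3653.136 mm = 3.65314 m.

3.653 m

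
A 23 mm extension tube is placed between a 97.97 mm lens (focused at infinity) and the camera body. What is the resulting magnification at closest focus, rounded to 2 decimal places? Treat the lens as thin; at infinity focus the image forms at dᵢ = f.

0.23×

The tube moves the image plane from f to f + e, so dᵢ = 97.97 + 23 = 120.97 mm. Focus is achieved when 1/f = 1/dₒ + 1/dᵢ, giving dₒ = 1/(1/f − 1/(f+e)).
Magnification m = dᵢ/dₒ = (f+e)·(1/f − 1/(f+e)) = e/f = 23/97.97 ≈ 0.2348.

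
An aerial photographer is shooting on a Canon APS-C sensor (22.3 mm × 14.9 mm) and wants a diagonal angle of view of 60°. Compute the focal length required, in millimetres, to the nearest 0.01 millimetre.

23.23 mm

Sensor diagonal = √(22.3² + 14.9²) = √719.3000 ≈ 26.8198 mm.
From α = 2·arctan(d/2f) we get f = d / (2·tan(α/2)).
With d = 26.8198 mm and α/2 = 30°, tan(α/2) ≈ 0.57735, so f ≈ 26.8198 / 1.15470 ≈ 23.2266 mm.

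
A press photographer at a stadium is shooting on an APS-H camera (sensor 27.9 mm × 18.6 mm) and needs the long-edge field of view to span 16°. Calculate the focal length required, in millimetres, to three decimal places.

From α = 2·arctan(w/2f) we get f = w / (2·tan(α/2)).
With w = 27.9 mm and α/2 = 8°, tan(α/2) ≈ 0.14054, so f ≈ 27.9 / 0.28108 ≈ 99.2594 mm.

99.259 mm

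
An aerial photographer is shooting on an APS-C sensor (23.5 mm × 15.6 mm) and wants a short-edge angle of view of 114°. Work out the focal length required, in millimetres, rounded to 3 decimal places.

From α = 2·arctan(h/2f) we get f = h / (2·tan(α/2)).
With h = 15.6 mm and α/2 = 57°, tan(α/2) ≈ 1.53986, so f ≈ 15.6 / 3.07973 ≈ 5.0654 mm.

5.065 mm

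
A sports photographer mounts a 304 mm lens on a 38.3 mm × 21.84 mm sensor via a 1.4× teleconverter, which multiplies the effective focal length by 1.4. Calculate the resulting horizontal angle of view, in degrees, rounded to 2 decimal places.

Effective focal length f = 304 × 1.4 = 425.6 mm.
α = 2·arctan(38.3 / (2 × 425.6)) = 2·arctan(0.04500) ≈ 5.1526°.

5.15°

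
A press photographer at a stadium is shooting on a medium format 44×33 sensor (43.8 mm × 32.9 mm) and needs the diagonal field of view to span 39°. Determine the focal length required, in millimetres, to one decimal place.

Sensor diagonal = √(43.8² + 32.9²) = √3000.8500 ≈ 54.7800 mm.
From α = 2·arctan(d/2f) we get f = d / (2·tan(α/2)).
With d = 54.7800 mm and α/2 = 19.5°, tan(α/2) ≈ 0.35412, so f ≈ 54.7800 / 0.70824 ≈ 77.3470 mm.

77.3 mm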